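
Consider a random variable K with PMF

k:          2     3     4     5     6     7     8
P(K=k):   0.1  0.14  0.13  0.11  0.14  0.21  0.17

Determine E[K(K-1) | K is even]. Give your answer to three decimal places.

P(K is even) = 0.1 + 0.13 + 0.14 + 0.17 = 0.54.
E[K(K-1) | K is even] = [2·0.1 + 12·0.13 + 30·0.14 + 56·0.17] / 0.54
 = 15.48 / 0.54
 = 86/3

28.667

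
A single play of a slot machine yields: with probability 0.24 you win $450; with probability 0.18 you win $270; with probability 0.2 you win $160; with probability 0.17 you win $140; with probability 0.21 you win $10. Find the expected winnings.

E[payout] = 450·0.24 + 270·0.18 + 160·0.2 + 140·0.17 + 10·0.21
 = 108 + 48.6 + 32 + 23.8 + 2.1
 = 214.5

214.5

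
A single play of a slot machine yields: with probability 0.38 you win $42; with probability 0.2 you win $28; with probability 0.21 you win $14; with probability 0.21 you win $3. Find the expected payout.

25.13

E[payout] = 42·0.38 + 28·0.2 + 14·0.21 + 3·0.21
 = 15.96 + 5.6 + 2.94 + 0.63
 = 25.13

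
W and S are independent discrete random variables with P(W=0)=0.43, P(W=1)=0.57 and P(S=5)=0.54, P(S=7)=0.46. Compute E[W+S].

E[W+S] = Σ_w Σ_s (w+s) · P(W=w)P(S=s)
 = 5·0.2322 + 7·0.1978 + 6·0.3078 + 8·0.2622
 = 1.161 + 1.3846 + 1.8468 + 2.0976
 = 6.49

6.49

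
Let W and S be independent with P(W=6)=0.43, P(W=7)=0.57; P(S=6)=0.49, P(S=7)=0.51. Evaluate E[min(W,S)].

E[min(W,S)] = Σ_w Σ_s min(w,s) · P(W=w)P(S=s)
 = 6·0.2107 + 6·0.2193 + 6·0.2793 + 7·0.2907
 = 1.2642 + 1.3158 + 1.6758 + 2.0349
 = 6.2907

6.2907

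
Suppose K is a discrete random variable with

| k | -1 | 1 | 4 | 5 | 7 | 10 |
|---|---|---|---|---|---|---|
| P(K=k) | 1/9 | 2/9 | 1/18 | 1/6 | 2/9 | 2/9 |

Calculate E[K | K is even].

P(K is even) = 1/18 + 2/9 = 5/18.
E[K | K is even] = [4·1/18 + 10·2/9] / (5/18)
 = 22/9 / (5/18)
 = 44/5

8.8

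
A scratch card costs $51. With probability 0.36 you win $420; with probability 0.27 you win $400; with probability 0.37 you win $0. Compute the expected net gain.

E[payout] = 420·0.36 + 400·0.27 + 0·0.37
 = 151.2 + 108 + 0
 = 259.2
Net = 259.2 - 51 = 208.2

208.2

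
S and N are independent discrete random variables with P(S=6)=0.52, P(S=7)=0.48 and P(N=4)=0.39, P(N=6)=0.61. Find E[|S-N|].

E[|S-N|] = Σ_s Σ_n |s-n| · P(S=s)P(N=n)
 = 2·0.2028 + 0·0.3172 + 3·0.1872 + 1·0.2928
 = 0.4056 + 0 + 0.5616 + 0.2928
 = 1.26

1.26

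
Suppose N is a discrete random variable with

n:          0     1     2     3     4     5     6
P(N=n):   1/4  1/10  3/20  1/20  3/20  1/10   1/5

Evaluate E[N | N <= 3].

P(N <= 3) = 1/4 + 1/10 + 3/20 + 1/20 = 11/20.
E[N | N <= 3] = [0·1/4 + 1·1/10 + 2·3/20 + 3·1/20] / (11/20)
 = 11/20 / (11/20)
 = 1

1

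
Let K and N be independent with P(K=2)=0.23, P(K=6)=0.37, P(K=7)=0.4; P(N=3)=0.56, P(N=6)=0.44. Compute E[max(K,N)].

E[max(K,N)] = Σ_k Σ_n max(k,n) · P(K=k)P(N=n)
 = 3·0.1288 + 6·0.1012 + 6·0.2072 + 6·0.1628 + 7·0.224 + 7·0.176
 = 0.3864 + 0.6072 + 1.2432 + 0.9768 + 1.568 + 1.232
 = 6.0136

6.0136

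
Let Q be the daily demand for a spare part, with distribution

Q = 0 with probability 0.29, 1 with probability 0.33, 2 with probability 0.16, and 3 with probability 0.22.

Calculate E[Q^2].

E[Q^2] = Σ q^2·P(Q=q)
 = 0·0.29 + 1·0.33 + 4·0.16 + 9·0.22
 = 0 + 0.33 + 0.64 + 1.98
 = 2.95

2.95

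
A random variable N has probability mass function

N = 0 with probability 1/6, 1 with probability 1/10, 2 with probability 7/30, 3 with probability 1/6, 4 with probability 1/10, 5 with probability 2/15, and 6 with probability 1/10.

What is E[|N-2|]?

E[|N-2|] = Σ |n-2|·P(N=n)
 = 2·1/6 + 1·1/10 + 0·7/30 + 1·1/6 + 2·1/10 + 3·2/15 + 4·1/10
 = 1/3 + 1/10 + 0 + 1/6 + 1/5 + 2/5 + 2/5
 = 8/5

1.6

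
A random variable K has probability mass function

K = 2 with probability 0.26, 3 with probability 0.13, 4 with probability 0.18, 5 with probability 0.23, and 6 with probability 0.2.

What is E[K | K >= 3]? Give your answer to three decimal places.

4.676

P(K >= 3) = 0.13 + 0.18 + 0.23 + 0.2 = 0.74.
E[K | K >= 3] = [3·0.13 + 4·0.18 + 5·0.23 + 6·0.2] / 0.74
 = 3.46 / 0.74
 = 173/37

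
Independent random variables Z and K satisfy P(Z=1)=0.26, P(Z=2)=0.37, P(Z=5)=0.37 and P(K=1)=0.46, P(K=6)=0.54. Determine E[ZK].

10.545

E[ZK] = Σ_z Σ_k zk · P(Z=z)P(K=k)
 = 1·0.1196 + 6·0.1404 + 2·0.1702 + 12·0.1998 + 5·0.1702 + 30·0.1998
 = 0.1196 + 0.8424 + 0.3404 + 2.3976 + 0.851 + 5.994
 = 10.545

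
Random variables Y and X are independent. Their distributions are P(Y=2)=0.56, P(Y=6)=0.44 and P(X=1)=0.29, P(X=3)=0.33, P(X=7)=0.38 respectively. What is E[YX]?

E[YX] = Σ_y Σ_x yx · P(Y=y)P(X=x)
 = 2·0.1624 + 6·0.1848 + 14·0.2128 + 6·0.1276 + 18·0.1452 + 42·0.1672
 = 0.3248 + 1.1088 + 2.9792 + 0.7656 + 2.6136 + 7.0224
 = 14.8144

14.8144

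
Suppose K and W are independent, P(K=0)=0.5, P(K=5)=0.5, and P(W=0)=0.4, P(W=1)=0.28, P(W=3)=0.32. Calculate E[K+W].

3.74

E[K+W] = Σ_k Σ_w (k+w) · P(K=k)P(W=w)
 = 0·0.2 + 1·0.14 + 3·0.16 + 5·0.2 + 6·0.14 + 8·0.16
 = 0 + 0.14 + 0.48 + 1 + 0.84 + 1.28
 = 3.74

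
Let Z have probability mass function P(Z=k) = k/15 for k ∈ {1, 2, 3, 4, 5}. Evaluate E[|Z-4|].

E[|Z-4|] = Σ |z-4|·P(Z=z)
 = 3·1/15 + 2·2/15 + 1·1/5 + 0·4/15 + 1·1/3
 = 1/5 + 4/15 + 1/5 + 0 + 1/3
 = 1

1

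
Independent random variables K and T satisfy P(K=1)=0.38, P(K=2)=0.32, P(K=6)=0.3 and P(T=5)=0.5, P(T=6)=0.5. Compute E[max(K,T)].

5.65

E[max(K,T)] = Σ_k Σ_t max(k,t) · P(K=k)P(T=t)
 = 5·0.19 + 6·0.19 + 5·0.16 + 6·0.16 + 6·0.15 + 6·0.15
 = 0.95 + 1.14 + 0.8 + 0.96 + 0.9 + 0.9
 = 5.65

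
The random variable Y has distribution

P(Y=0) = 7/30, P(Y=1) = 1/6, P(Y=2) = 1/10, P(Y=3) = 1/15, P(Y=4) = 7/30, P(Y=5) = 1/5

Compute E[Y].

E[Y] = Σ y·P(Y=y)
 = 0·7/30 + 1·1/6 + 2·1/10 + 3·1/15 + 4·7/30 + 5·1/5
 = 0 + 1/6 + 1/5 + 1/5 + 14/15 + 1
 = 5/2

2.5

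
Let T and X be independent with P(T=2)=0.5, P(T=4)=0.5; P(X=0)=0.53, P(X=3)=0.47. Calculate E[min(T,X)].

E[min(T,X)] = Σ_t Σ_x min(t,x) · P(T=t)P(X=x)
 = 0·0.265 + 2·0.235 + 0·0.265 + 3·0.235
 = 0 + 0.47 + 0 + 0.705
 = 1.175

1.175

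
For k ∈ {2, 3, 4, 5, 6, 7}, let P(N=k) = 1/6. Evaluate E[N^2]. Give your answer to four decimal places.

E[N^2] = Σ n^2·P(N=n)
 = 4·1/6 + 9·1/6 + 16·1/6 + 25·1/6 + 36·1/6 + 49·1/6
 = 2/3 + 3/2 + 8/3 + 25/6 + 6 + 49/6
 = 139/6

23.1667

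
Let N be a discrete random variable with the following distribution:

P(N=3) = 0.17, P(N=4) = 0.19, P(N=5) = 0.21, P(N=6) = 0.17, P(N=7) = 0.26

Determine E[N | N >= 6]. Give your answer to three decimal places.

P(N >= 6) = 0.17 + 0.26 = 0.43.
E[N | N >= 6] = [6·0.17 + 7·0.26] / 0.43
 = 2.84 / 0.43
 = 284/43

6.605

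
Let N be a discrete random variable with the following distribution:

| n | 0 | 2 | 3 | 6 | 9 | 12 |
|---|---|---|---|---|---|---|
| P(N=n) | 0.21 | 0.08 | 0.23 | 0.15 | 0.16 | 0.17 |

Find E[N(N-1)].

40

E[N(N-1)] = Σ n(n-1)·P(N=n)
 = 0·0.21 + 2·0.08 + 6·0.23 + 30·0.15 + 72·0.16 + 132·0.17
 = 0 + 0.16 + 1.38 + 4.5 + 11.52 + 22.44
 = 40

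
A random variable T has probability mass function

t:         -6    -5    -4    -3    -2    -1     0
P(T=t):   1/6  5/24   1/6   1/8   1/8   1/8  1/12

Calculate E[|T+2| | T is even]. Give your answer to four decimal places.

P(T is even) = 1/6 + 1/6 + 1/8 + 1/12 = 13/24.
E[|T+2| | T is even] = [4·1/6 + 2·1/6 + 0·1/8 + 2·1/12] / (13/24)
 = 7/6 / (13/24)
 = 28/13

2.1538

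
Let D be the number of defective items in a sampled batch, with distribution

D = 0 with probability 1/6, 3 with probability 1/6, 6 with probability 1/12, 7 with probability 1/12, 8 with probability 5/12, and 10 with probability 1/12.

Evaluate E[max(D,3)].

6.25

E[max(D,3)] = Σ max(d,3)·P(D=d)
 = 3·1/6 + 3·1/6 + 6·1/12 + 7·1/12 + 8·5/12 + 10·1/12
 = 1/2 + 1/2 + 1/2 + 7/12 + 10/3 + 5/6
 = 25/4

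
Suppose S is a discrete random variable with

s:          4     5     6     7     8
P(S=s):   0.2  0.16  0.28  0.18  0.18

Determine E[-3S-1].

E[-3S-1] = Σ (-3s-1)·P(S=s)
 = (-13)·0.2 + (-16)·0.16 + (-19)·0.28 + (-22)·0.18 + (-25)·0.18
 = (-2.6) + (-2.56) + (-5.32) + (-3.96) + (-4.5)
 = -18.94

-18.94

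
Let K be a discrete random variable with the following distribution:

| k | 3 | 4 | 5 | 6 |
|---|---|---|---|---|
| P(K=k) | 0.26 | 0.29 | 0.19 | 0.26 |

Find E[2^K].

29.44

E[2^K] = Σ 2^k·P(K=k)
 = 8·0.26 + 16·0.29 + 32·0.19 + 64·0.26
 = 2.08 + 4.64 + 6.08 + 16.64
 = 29.44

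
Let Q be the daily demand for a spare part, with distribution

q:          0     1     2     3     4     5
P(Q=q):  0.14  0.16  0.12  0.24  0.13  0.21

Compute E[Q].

E[Q] = Σ q·P(Q=q)
 = 0·0.14 + 1·0.16 + 2·0.12 + 3·0.24 + 4·0.13 + 5·0.21
 = 0 + 0.16 + 0.24 + 0.72 + 0.52 + 1.05
 = 2.69

2.69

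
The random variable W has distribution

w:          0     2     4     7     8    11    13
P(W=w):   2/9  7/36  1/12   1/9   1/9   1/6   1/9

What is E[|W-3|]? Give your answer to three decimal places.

4.389

E[|W-3|] = Σ |w-3|·P(W=w)
 = 3·2/9 + 1·7/36 + 1·1/12 + 4·1/9 + 5·1/9 + 8·1/6 + 10·1/9
 = 2/3 + 7/36 + 1/12 + 4/9 + 5/9 + 4/3 + 10/9
 = 79/18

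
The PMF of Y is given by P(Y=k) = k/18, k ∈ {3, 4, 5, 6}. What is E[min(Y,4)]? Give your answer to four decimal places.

3.8333

E[min(Y,4)] = Σ min(y,4)·P(Y=y)
 = 3·1/6 + 4·2/9 + 4·5/18 + 4·1/3
 = 1/2 + 8/9 + 10/9 + 4/3
 = 23/6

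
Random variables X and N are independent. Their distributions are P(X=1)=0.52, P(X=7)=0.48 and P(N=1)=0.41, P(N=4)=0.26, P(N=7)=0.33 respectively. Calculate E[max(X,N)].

E[max(X,N)] = Σ_x Σ_n max(x,n) · P(X=x)P(N=n)
 = 1·0.2132 + 4·0.1352 + 7·0.1716 + 7·0.1968 + 7·0.1248 + 7·0.1584
 = 0.2132 + 0.5408 + 1.2012 + 1.3776 + 0.8736 + 1.1088
 = 5.3152

5.3152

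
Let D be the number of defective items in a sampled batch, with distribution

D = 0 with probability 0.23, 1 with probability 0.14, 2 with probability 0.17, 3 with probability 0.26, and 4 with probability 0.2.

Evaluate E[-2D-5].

-9.12

E[-2D-5] = Σ (-2d-5)·P(D=d)
 = (-5)·0.23 + (-7)·0.14 + (-9)·0.17 + (-11)·0.26 + (-13)·0.2
 = (-1.15) + (-0.98) + (-1.53) + (-2.86) + (-2.6)
 = -9.12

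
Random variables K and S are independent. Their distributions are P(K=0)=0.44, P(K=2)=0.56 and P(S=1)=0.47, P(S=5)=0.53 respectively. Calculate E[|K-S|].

2.5264

E[|K-S|] = Σ_k Σ_s |k-s| · P(K=k)P(S=s)
 = 1·0.2068 + 5·0.2332 + 1·0.2632 + 3·0.2968
 = 0.2068 + 1.166 + 0.2632 + 0.8904
 = 2.5264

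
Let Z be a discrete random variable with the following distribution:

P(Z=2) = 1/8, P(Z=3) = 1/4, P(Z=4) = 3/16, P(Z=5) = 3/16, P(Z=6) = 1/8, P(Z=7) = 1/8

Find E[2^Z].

35.5

E[2^Z] = Σ 2^z·P(Z=z)
 = 4·1/8 + 8·1/4 + 16·3/16 + 32·3/16 + 64·1/8 + 128·1/8
 = 1/2 + 2 + 3 + 6 + 8 + 16
 = 71/2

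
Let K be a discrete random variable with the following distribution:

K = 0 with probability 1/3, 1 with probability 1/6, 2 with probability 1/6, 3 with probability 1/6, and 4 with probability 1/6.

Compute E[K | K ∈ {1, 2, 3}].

2

P(K ∈ {1, 2, 3}) = 1/6 + 1/6 + 1/6 = 1/2.
E[K | K ∈ {1, 2, 3}] = [1·1/6 + 2·1/6 + 3·1/6] / (1/2)
 = 1 / (1/2)
 = 2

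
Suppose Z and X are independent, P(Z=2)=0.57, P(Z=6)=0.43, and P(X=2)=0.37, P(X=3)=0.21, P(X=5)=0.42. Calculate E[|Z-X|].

E[|Z-X|] = Σ_z Σ_x |z-x| · P(Z=z)P(X=x)
 = 0·0.2109 + 1·0.1197 + 3·0.2394 + 4·0.1591 + 3·0.0903 + 1·0.1806
 = 0 + 0.1197 + 0.7182 + 0.6364 + 0.2709 + 0.1806
 = 1.9258

1.9258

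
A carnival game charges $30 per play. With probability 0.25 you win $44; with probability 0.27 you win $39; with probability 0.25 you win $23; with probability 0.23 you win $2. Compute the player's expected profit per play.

-2.26

E[payout] = 44·0.25 + 39·0.27 + 23·0.25 + 2·0.23
 = 11 + 10.53 + 5.75 + 0.46
 = 27.74
Net = 27.74 - 30 = -2.26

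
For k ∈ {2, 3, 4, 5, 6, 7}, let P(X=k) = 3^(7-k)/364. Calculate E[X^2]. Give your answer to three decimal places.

E[X^2] = Σ x^2·P(X=x)
 = 4·243/364 + 9·81/364 + 16·27/364 + 25·9/364 + 36·3/364 + 49·1/364
 = 243/91 + 729/364 + 108/91 + 225/364 + 27/91 + 7/52
 = 2515/364

6.909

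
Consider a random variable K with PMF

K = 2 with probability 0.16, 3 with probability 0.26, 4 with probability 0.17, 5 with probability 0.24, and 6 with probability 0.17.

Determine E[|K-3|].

1.32

E[|K-3|] = Σ |k-3|·P(K=k)
 = 1·0.16 + 0·0.26 + 1·0.17 + 2·0.24 + 3·0.17
 = 0.16 + 0 + 0.17 + 0.48 + 0.51
 = 1.32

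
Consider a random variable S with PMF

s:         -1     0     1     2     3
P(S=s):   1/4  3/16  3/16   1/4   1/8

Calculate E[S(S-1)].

1.75

E[S(S-1)] = Σ s(s-1)·P(S=s)
 = 2·1/4 + 0·3/16 + 0·3/16 + 2·1/4 + 6·1/8
 = 1/2 + 0 + 0 + 1/2 + 3/4
 = 7/4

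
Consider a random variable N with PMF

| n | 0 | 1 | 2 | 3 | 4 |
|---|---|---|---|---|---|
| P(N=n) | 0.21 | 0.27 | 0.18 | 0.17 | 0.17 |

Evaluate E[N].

1.82

E[N] = Σ n·P(N=n)
 = 0·0.21 + 1·0.27 + 2·0.18 + 3·0.17 + 4·0.17
 = 0 + 0.27 + 0.36 + 0.51 + 0.68
 = 1.82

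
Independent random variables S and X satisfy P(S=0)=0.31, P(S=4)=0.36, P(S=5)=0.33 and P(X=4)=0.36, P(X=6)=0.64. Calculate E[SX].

16.3152

E[SX] = Σ_s Σ_x sx · P(S=s)P(X=x)
 = 0·0.1116 + 0·0.1984 + 16·0.1296 + 24·0.2304 + 20·0.1188 + 30·0.2112
 = 0 + 0 + 2.0736 + 5.5296 + 2.376 + 6.336
 = 16.3152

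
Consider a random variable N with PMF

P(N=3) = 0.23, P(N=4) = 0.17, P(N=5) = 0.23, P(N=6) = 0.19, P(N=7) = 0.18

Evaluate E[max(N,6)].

6.18

E[max(N,6)] = Σ max(n,6)·P(N=n)
 = 6·0.23 + 6·0.17 + 6·0.23 + 6·0.19 + 7·0.18
 = 1.38 + 1.02 + 1.38 + 1.14 + 1.26
 = 6.18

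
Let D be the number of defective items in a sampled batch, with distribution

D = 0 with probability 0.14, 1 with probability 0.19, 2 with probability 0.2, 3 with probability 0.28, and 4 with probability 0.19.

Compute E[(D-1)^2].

E[(D-1)^2] = Σ (d-1)^2·P(D=d)
 = 1·0.14 + 0·0.19 + 1·0.2 + 4·0.28 + 9·0.19
 = 0.14 + 0 + 0.2 + 1.12 + 1.71
 = 3.17

3.17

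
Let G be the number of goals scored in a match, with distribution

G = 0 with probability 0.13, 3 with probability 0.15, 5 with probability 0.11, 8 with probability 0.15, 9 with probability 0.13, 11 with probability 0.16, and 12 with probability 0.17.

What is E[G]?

E[G] = Σ g·P(G=g)
 = 0·0.13 + 3·0.15 + 5·0.11 + 8·0.15 + 9·0.13 + 11·0.16 + 12·0.17
 = 0 + 0.45 + 0.55 + 1.2 + 1.17 + 1.76 + 2.04
 = 7.17

7.17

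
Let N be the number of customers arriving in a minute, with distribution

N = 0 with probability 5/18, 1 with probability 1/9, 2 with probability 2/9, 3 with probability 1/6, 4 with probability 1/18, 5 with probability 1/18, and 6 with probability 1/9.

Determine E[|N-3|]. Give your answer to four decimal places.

1.7778

E[|N-3|] = Σ |n-3|·P(N=n)
 = 3·5/18 + 2·1/9 + 1·2/9 + 0·1/6 + 1·1/18 + 2·1/18 + 3·1/9
 = 5/6 + 2/9 + 2/9 + 0 + 1/18 + 1/9 + 1/3
 = 16/9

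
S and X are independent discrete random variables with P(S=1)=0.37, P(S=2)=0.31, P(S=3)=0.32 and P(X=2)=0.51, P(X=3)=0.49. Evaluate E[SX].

4.8555

E[SX] = Σ_s Σ_x sx · P(S=s)P(X=x)
 = 2·0.1887 + 3·0.1813 + 4·0.1581 + 6·0.1519 + 6·0.1632 + 9·0.1568
 = 0.3774 + 0.5439 + 0.6324 + 0.9114 + 0.9792 + 1.4112
 = 4.8555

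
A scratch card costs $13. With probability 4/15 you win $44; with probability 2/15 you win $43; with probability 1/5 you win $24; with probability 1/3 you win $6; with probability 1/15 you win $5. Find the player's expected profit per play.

E[payout] = 44·4/15 + 43·2/15 + 24·1/5 + 6·1/3 + 5·1/15
 = 176/15 + 86/15 + 24/5 + 2 + 1/3
 = 123/5
Net = 123/5 - 13 = 58/5

11.6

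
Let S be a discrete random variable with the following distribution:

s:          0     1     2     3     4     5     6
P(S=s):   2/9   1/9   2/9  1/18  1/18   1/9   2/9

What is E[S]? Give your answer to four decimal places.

2.8333

E[S] = Σ s·P(S=s)
 = 0·2/9 + 1·1/9 + 2·2/9 + 3·1/18 + 4·1/18 + 5·1/9 + 6·2/9
 = 0 + 1/9 + 4/9 + 1/6 + 2/9 + 5/9 + 4/3
 = 17/6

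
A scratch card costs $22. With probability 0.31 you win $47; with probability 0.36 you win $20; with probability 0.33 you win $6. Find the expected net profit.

1.75

E[payout] = 47·0.31 + 20·0.36 + 6·0.33
 = 14.57 + 7.2 + 1.98
 = 23.75
Net = 23.75 - 22 = 1.75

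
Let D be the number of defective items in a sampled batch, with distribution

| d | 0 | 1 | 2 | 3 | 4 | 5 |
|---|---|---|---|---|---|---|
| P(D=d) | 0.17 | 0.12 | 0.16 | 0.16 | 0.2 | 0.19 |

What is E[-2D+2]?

E[-2D+2] = Σ (-2d+2)·P(D=d)
 = 2·0.17 + 0·0.12 + (-2)·0.16 + (-4)·0.16 + (-6)·0.2 + (-8)·0.19
 = 0.34 + 0 + (-0.32) + (-0.64) + (-1.2) + (-1.52)
 = -3.34

-3.34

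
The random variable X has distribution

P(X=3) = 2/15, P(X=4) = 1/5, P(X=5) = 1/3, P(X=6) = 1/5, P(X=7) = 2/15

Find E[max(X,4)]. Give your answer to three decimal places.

5.133

E[max(X,4)] = Σ max(x,4)·P(X=x)
 = 4·2/15 + 4·1/5 + 5·1/3 + 6·1/5 + 7·2/15
 = 8/15 + 4/5 + 5/3 + 6/5 + 14/15
 = 77/15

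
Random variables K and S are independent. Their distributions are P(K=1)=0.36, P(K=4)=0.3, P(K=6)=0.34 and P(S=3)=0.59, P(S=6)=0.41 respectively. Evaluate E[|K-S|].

2.1876

E[|K-S|] = Σ_k Σ_s |k-s| · P(K=k)P(S=s)
 = 2·0.2124 + 5·0.1476 + 1·0.177 + 2·0.123 + 3·0.2006 + 0·0.1394
 = 0.4248 + 0.738 + 0.177 + 0.246 + 0.6018 + 0
 = 2.1876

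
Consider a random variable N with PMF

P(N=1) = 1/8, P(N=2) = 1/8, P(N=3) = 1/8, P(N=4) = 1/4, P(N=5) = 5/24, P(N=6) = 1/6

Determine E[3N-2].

9.375

E[3N-2] = Σ (3n-2)·P(N=n)
 = 1·1/8 + 4·1/8 + 7·1/8 + 10·1/4 + 13·5/24 + 16·1/6
 = 1/8 + 1/2 + 7/8 + 5/2 + 65/24 + 8/3
 = 75/8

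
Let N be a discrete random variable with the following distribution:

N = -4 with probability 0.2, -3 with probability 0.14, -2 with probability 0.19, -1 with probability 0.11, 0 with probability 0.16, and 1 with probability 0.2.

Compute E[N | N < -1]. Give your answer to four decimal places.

-3.0189

P(N < -1) = 0.2 + 0.14 + 0.19 = 0.53.
E[N | N < -1] = [(-4)·0.2 + (-3)·0.14 + (-2)·0.19] / 0.53
 = -1.6 / 0.53
 = -160/53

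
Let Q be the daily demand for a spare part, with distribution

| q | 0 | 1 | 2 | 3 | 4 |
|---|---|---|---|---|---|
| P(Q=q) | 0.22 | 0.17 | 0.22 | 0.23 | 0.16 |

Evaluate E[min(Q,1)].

0.78

E[min(Q,1)] = Σ min(q,1)·P(Q=q)
 = 0·0.22 + 1·0.17 + 1·0.22 + 1·0.23 + 1·0.16
 = 0 + 0.17 + 0.22 + 0.23 + 0.16
 = 0.78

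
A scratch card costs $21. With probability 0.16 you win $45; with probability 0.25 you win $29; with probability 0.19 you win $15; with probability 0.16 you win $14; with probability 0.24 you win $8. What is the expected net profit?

E[payout] = 45·0.16 + 29·0.25 + 15·0.19 + 14·0.16 + 8·0.24
 = 7.2 + 7.25 + 2.85 + 2.24 + 1.92
 = 21.46
Net = 21.46 - 21 = 0.46

0.46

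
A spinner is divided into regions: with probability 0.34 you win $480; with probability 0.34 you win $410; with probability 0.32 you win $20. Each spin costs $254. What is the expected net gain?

55

E[payout] = 480·0.34 + 410·0.34 + 20·0.32
 = 163.2 + 139.4 + 6.4
 = 309
Net = 309 - 254 = 55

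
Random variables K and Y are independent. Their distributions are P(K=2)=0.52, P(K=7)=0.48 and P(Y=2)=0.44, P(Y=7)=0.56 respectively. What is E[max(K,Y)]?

E[max(K,Y)] = Σ_k Σ_y max(k,y) · P(K=k)P(Y=y)
 = 2·0.2288 + 7·0.2912 + 7·0.2112 + 7·0.2688
 = 0.4576 + 2.0384 + 1.4784 + 1.8816
 = 5.856

5.856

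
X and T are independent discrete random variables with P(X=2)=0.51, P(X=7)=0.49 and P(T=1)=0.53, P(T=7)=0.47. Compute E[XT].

16.999

E[XT] = Σ_x Σ_t xt · P(X=x)P(T=t)
 = 2·0.2703 + 14·0.2397 + 7·0.2597 + 49·0.2303
 = 0.5406 + 3.3558 + 1.8179 + 11.2847
 = 16.999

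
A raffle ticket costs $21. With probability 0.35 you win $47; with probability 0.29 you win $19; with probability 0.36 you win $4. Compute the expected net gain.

2.4

E[payout] = 47·0.35 + 19·0.29 + 4·0.36
 = 16.45 + 5.51 + 1.44
 = 23.4
Net = 23.4 - 21 = 2.4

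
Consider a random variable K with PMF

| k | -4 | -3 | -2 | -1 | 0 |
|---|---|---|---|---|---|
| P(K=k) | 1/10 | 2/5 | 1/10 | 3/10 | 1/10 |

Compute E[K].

E[K] = Σ k·P(K=k)
 = (-4)·1/10 + (-3)·2/5 + (-2)·1/10 + (-1)·3/10 + 0·1/10
 = (-2/5) + (-6/5) + (-1/5) + (-3/10) + 0
 = -21/10

-2.1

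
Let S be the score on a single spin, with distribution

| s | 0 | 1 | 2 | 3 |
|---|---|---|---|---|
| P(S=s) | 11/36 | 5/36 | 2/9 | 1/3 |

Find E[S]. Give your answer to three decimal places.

1.583

E[S] = Σ s·P(S=s)
 = 0·11/36 + 1·5/36 + 2·2/9 + 3·1/3
 = 0 + 5/36 + 4/9 + 1
 = 19/12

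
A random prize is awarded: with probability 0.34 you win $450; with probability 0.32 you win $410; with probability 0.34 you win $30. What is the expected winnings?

E[payout] = 450·0.34 + 410·0.32 + 30·0.34
 = 153 + 131.2 + 10.2
 = 294.4

294.4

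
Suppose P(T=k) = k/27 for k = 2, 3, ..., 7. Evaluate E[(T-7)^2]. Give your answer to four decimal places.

E[(T-7)^2] = Σ (t-7)^2·P(T=t)
 = 25·2/27 + 16·1/9 + 9·4/27 + 4·5/27 + 1·2/9 + 0·7/27
 = 50/27 + 16/9 + 4/3 + 20/27 + 2/9 + 0
 = 160/27

5.9259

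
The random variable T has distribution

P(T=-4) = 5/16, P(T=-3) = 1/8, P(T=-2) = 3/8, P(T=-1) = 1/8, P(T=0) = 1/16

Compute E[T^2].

E[T^2] = Σ t^2·P(T=t)
 = 16·5/16 + 9·1/8 + 4·3/8 + 1·1/8 + 0·1/16
 = 5 + 9/8 + 3/2 + 1/8 + 0
 = 31/4

7.75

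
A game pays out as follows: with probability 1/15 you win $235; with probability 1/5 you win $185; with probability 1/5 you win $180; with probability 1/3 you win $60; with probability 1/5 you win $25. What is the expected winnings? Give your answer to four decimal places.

113.6667

E[payout] = 235·1/15 + 185·1/5 + 180·1/5 + 60·1/3 + 25·1/5
 = 47/3 + 37 + 36 + 20 + 5
 = 341/3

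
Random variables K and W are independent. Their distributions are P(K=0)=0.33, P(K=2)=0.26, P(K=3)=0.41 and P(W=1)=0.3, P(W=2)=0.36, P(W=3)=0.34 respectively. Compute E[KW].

3.57

E[KW] = Σ_k Σ_w kw · P(K=k)P(W=w)
 = 0·0.099 + 0·0.1188 + 0·0.1122 + 2·0.078 + 4·0.0936 + 6·0.0884 + 3·0.123 + 6·0.1476 + 9·0.1394
 = 0 + 0 + 0 + 0.156 + 0.3744 + 0.5304 + 0.369 + 0.8856 + 1.2546
 = 3.57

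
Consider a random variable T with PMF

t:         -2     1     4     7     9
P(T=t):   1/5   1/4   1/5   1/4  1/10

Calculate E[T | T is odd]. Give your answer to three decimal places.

4.833

P(T is odd) = 1/4 + 1/4 + 1/10 = 3/5.
E[T | T is odd] = [1·1/4 + 7·1/4 + 9·1/10] / (3/5)
 = 29/10 / (3/5)
 = 29/6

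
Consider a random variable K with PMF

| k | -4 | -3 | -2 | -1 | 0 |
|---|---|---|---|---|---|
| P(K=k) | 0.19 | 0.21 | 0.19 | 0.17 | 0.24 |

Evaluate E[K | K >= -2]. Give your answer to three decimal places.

-0.917

P(K >= -2) = 0.19 + 0.17 + 0.24 = 0.6.
E[K | K >= -2] = [(-2)·0.19 + (-1)·0.17 + 0·0.24] / 0.6
 = -0.55 / 0.6
 = -11/12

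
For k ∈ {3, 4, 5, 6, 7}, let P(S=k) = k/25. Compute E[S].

E[S] = Σ s·P(S=s)
 = 3·3/25 + 4·4/25 + 5·1/5 + 6·6/25 + 7·7/25
 = 9/25 + 16/25 + 1 + 36/25 + 49/25
 = 27/5

5.4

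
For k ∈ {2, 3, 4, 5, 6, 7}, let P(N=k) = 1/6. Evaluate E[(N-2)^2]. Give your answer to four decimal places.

9.1667

E[(N-2)^2] = Σ (n-2)^2·P(N=n)
 = 0·1/6 + 1·1/6 + 4·1/6 + 9·1/6 + 16·1/6 + 25·1/6
 = 0 + 1/6 + 2/3 + 3/2 + 8/3 + 25/6
 = 55/6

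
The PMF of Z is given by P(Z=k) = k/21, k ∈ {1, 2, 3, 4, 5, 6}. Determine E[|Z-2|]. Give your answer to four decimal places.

2.4286

E[|Z-2|] = Σ |z-2|·P(Z=z)
 = 1·1/21 + 0·2/21 + 1·1/7 + 2·4/21 + 3·5/21 + 4·2/7
 = 1/21 + 0 + 1/7 + 8/21 + 5/7 + 8/7
 = 17/7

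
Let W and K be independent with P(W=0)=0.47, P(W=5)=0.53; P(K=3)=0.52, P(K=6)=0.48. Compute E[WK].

11.766

E[WK] = Σ_w Σ_k wk · P(W=w)P(K=k)
 = 0·0.2444 + 0·0.2256 + 15·0.2756 + 30·0.2544
 = 0 + 0 + 4.134 + 7.632
 = 11.766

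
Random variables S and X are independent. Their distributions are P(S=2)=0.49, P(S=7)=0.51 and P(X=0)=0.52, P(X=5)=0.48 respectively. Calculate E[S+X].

6.95

E[S+X] = Σ_s Σ_x (s+x) · P(S=s)P(X=x)
 = 2·0.2548 + 7·0.2352 + 7·0.2652 + 12·0.2448
 = 0.5096 + 1.6464 + 1.8564 + 2.9376
 = 6.95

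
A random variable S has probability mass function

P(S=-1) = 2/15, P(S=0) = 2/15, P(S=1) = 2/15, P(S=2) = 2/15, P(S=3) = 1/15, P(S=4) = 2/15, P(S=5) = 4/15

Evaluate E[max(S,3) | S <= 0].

P(S <= 0) = 2/15 + 2/15 = 4/15.
E[max(S,3) | S <= 0] = [3·2/15 + 3·2/15] / (4/15)
 = 4/5 / (4/15)
 = 3

3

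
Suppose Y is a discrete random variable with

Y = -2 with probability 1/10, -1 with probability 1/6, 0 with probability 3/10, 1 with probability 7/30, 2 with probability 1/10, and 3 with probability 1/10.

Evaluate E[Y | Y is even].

0

P(Y is even) = 1/10 + 3/10 + 1/10 = 1/2.
E[Y | Y is even] = [(-2)·1/10 + 0·3/10 + 2·1/10] / (1/2)
 = 0 / (1/2)
 = 0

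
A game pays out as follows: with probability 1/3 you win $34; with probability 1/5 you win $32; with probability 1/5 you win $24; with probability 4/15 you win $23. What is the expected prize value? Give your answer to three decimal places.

28.667

E[payout] = 34·1/3 + 32·1/5 + 24·1/5 + 23·4/15
 = 34/3 + 32/5 + 24/5 + 92/15
 = 86/3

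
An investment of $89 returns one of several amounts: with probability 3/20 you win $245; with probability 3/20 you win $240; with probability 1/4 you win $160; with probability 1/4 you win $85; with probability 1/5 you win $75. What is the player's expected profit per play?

60

E[payout] = 245·3/20 + 240·3/20 + 160·1/4 + 85·1/4 + 75·1/5
 = 147/4 + 36 + 40 + 85/4 + 15
 = 149
Net = 149 - 89 = 60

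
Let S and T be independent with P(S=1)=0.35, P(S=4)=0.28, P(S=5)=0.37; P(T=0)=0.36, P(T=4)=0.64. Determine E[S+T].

E[S+T] = Σ_s Σ_t (s+t) · P(S=s)P(T=t)
 = 1·0.126 + 5·0.224 + 4·0.1008 + 8·0.1792 + 5·0.1332 + 9·0.2368
 = 0.126 + 1.12 + 0.4032 + 1.4336 + 0.666 + 2.1312
 = 5.88

5.88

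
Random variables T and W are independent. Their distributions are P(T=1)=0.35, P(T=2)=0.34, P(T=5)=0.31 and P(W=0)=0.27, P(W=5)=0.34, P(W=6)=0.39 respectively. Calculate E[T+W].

6.62

E[T+W] = Σ_t Σ_w (t+w) · P(T=t)P(W=w)
 = 1·0.0945 + 6·0.119 + 7·0.1365 + 2·0.0918 + 7·0.1156 + 8·0.1326 + 5·0.0837 + 10·0.1054 + 11·0.1209
 = 0.0945 + 0.714 + 0.9555 + 0.1836 + 0.8092 + 1.0608 + 0.4185 + 1.054 + 1.3299
 = 6.62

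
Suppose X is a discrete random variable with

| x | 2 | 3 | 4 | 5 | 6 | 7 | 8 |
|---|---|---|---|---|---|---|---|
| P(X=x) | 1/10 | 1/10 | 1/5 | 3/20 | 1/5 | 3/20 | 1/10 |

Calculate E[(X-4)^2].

E[(X-4)^2] = Σ (x-4)^2·P(X=x)
 = 4·1/10 + 1·1/10 + 0·1/5 + 1·3/20 + 4·1/5 + 9·3/20 + 16·1/10
 = 2/5 + 1/10 + 0 + 3/20 + 4/5 + 27/20 + 8/5
 = 22/5

4.4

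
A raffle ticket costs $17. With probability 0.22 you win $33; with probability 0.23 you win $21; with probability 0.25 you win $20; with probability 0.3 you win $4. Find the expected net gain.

E[payout] = 33·0.22 + 21·0.23 + 20·0.25 + 4·0.3
 = 7.26 + 4.83 + 5 + 1.2
 = 18.29
Net = 18.29 - 17 = 1.29

1.29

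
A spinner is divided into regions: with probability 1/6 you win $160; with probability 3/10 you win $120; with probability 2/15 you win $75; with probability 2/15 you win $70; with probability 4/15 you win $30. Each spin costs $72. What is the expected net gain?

18

E[payout] = 160·1/6 + 120·3/10 + 75·2/15 + 70·2/15 + 30·4/15
 = 80/3 + 36 + 10 + 28/3 + 8
 = 90
Net = 90 - 72 = 18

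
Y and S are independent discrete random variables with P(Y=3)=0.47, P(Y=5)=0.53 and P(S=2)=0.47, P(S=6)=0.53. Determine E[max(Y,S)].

E[max(Y,S)] = Σ_y Σ_s max(y,s) · P(Y=y)P(S=s)
 = 3·0.2209 + 6·0.2491 + 5·0.2491 + 6·0.2809
 = 0.6627 + 1.4946 + 1.2455 + 1.6854
 = 5.0882

5.0882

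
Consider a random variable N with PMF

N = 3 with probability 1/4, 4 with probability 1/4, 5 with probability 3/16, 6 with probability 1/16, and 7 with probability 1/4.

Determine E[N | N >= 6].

P(N >= 6) = 1/16 + 1/4 = 5/16.
E[N | N >= 6] = [6·1/16 + 7·1/4] / (5/16)
 = 17/8 / (5/16)
 = 34/5

6.8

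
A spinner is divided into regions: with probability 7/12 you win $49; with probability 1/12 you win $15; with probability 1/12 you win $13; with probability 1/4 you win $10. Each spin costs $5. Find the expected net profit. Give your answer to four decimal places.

28.4167

E[payout] = 49·7/12 + 15·1/12 + 13·1/12 + 10·1/4
 = 343/12 + 5/4 + 13/12 + 5/2
 = 401/12
Net = 401/12 - 5 = 341/12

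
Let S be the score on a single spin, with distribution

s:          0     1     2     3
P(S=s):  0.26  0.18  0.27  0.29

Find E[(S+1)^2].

E[(S+1)^2] = Σ (s+1)^2·P(S=s)
 = 1·0.26 + 4·0.18 + 9·0.27 + 16·0.29
 = 0.26 + 0.72 + 2.43 + 4.64
 = 8.05

8.05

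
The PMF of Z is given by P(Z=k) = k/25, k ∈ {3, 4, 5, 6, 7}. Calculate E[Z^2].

E[Z^2] = Σ z^2·P(Z=z)
 = 9·3/25 + 16·4/25 + 25·1/5 + 36·6/25 + 49·7/25
 = 27/25 + 64/25 + 5 + 216/25 + 343/25
 = 31

31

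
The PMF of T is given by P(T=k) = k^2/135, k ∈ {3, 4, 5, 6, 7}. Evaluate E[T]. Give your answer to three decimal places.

5.741

E[T] = Σ t·P(T=t)
 = 3·1/15 + 4·16/135 + 5·5/27 + 6·4/15 + 7·49/135
 = 1/5 + 64/135 + 25/27 + 8/5 + 343/135
 = 155/27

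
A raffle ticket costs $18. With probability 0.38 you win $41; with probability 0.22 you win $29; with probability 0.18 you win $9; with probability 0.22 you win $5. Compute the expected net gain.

E[payout] = 41·0.38 + 29·0.22 + 9·0.18 + 5·0.22
 = 15.58 + 6.38 + 1.62 + 1.1
 = 24.68
Net = 24.68 - 18 = 6.68

6.68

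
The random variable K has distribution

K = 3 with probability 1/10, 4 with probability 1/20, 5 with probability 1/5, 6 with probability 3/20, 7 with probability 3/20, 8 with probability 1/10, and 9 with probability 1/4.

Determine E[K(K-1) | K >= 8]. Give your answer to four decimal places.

67.4286

P(K >= 8) = 1/10 + 1/4 = 7/20.
E[K(K-1) | K >= 8] = [56·1/10 + 72·1/4] / (7/20)
 = 118/5 / (7/20)
 = 472/7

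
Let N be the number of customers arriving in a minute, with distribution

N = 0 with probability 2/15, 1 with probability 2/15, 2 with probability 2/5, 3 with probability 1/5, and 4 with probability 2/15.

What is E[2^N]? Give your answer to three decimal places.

E[2^N] = Σ 2^n·P(N=n)
 = 1·2/15 + 2·2/15 + 4·2/5 + 8·1/5 + 16·2/15
 = 2/15 + 4/15 + 8/5 + 8/5 + 32/15
 = 86/15

5.733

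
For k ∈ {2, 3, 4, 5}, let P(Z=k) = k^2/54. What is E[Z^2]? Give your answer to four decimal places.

E[Z^2] = Σ z^2·P(Z=z)
 = 4·2/27 + 9·1/6 + 16·8/27 + 25·25/54
 = 8/27 + 3/2 + 128/27 + 625/54
 = 163/9

18.1111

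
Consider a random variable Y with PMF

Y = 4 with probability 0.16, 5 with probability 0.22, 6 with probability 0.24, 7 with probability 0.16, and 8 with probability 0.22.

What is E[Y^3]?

257.1

E[Y^3] = Σ y^3·P(Y=y)
 = 64·0.16 + 125·0.22 + 216·0.24 + 343·0.16 + 512·0.22
 = 10.24 + 27.5 + 51.84 + 54.88 + 112.64
 = 257.1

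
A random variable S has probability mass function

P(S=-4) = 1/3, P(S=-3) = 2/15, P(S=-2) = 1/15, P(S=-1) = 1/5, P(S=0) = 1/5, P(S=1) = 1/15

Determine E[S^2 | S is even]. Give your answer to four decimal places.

9.3333

P(S is even) = 1/3 + 1/15 + 1/5 = 3/5.
E[S^2 | S is even] = [16·1/3 + 4·1/15 + 0·1/5] / (3/5)
 = 28/5 / (3/5)
 = 28/3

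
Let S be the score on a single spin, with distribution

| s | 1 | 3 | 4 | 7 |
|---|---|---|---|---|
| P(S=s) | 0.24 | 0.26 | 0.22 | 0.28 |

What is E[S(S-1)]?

15.96

E[S(S-1)] = Σ s(s-1)·P(S=s)
 = 0·0.24 + 6·0.26 + 12·0.22 + 42·0.28
 = 0 + 1.56 + 2.64 + 11.76
 = 15.96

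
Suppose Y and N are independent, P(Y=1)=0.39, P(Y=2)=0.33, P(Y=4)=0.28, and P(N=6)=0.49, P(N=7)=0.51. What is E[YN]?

E[YN] = Σ_y Σ_n yn · P(Y=y)P(N=n)
 = 6·0.1911 + 7·0.1989 + 12·0.1617 + 14·0.1683 + 24·0.1372 + 28·0.1428
 = 1.1466 + 1.3923 + 1.9404 + 2.3562 + 3.2928 + 3.9984
 = 14.1267

14.1267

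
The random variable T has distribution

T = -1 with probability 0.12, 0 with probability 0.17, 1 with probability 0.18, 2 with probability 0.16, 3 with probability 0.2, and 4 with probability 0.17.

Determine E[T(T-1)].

E[T(T-1)] = Σ t(t-1)·P(T=t)
 = 2·0.12 + 0·0.17 + 0·0.18 + 2·0.16 + 6·0.2 + 12·0.17
 = 0.24 + 0 + 0 + 0.32 + 1.2 + 2.04
 = 3.8

3.8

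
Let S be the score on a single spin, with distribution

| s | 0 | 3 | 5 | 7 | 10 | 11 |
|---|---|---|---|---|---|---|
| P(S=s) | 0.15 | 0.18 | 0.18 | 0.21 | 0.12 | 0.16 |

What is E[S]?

E[S] = Σ s·P(S=s)
 = 0·0.15 + 3·0.18 + 5·0.18 + 7·0.21 + 10·0.12 + 11·0.16
 = 0 + 0.54 + 0.9 + 1.47 + 1.2 + 1.76
 = 5.87

5.87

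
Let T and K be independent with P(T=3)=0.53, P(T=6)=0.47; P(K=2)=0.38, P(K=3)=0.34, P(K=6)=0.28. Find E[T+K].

E[T+K] = Σ_t Σ_k (t+k) · P(T=t)P(K=k)
 = 5·0.2014 + 6·0.1802 + 9·0.1484 + 8·0.1786 + 9·0.1598 + 12·0.1316
 = 1.007 + 1.0812 + 1.3356 + 1.4288 + 1.4382 + 1.5792
 = 7.87

7.87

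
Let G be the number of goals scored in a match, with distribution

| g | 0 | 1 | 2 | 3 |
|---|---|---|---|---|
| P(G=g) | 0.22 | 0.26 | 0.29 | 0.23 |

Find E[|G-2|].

E[|G-2|] = Σ |g-2|·P(G=g)
 = 2·0.22 + 1·0.26 + 0·0.29 + 1·0.23
 = 0.44 + 0.26 + 0 + 0.23
 = 0.93

0.93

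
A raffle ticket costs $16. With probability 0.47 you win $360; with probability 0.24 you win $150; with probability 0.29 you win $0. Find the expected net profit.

E[payout] = 360·0.47 + 150·0.24 + 0·0.29
 = 169.2 + 36 + 0
 = 205.2
Net = 205.2 - 16 = 189.2

189.2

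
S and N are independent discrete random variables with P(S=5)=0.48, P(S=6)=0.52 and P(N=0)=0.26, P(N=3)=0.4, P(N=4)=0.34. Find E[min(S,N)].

2.56

E[min(S,N)] = Σ_s Σ_n min(s,n) · P(S=s)P(N=n)
 = 0·0.1248 + 3·0.192 + 4·0.1632 + 0·0.1352 + 3·0.208 + 4·0.1768
 = 0 + 0.576 + 0.6528 + 0 + 0.624 + 0.7072
 = 2.56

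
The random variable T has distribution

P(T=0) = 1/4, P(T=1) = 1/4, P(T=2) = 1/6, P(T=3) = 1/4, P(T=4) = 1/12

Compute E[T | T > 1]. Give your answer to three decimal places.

P(T > 1) = 1/6 + 1/4 + 1/12 = 1/2.
E[T | T > 1] = [2·1/6 + 3·1/4 + 4·1/12] / (1/2)
 = 17/12 / (1/2)
 = 17/6

2.833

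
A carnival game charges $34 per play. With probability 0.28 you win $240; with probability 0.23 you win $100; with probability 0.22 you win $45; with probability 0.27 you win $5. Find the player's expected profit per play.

E[payout] = 240·0.28 + 100·0.23 + 45·0.22 + 5·0.27
 = 67.2 + 23 + 9.9 + 1.35
 = 101.45
Net = 101.45 - 34 = 67.45

67.45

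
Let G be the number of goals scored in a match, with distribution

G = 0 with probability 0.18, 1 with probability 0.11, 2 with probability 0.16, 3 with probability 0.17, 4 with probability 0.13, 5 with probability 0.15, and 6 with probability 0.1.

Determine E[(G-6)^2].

E[(G-6)^2] = Σ (g-6)^2·P(G=g)
 = 36·0.18 + 25·0.11 + 16·0.16 + 9·0.17 + 4·0.13 + 1·0.15 + 0·0.1
 = 6.48 + 2.75 + 2.56 + 1.53 + 0.52 + 0.15 + 0
 = 13.99

13.99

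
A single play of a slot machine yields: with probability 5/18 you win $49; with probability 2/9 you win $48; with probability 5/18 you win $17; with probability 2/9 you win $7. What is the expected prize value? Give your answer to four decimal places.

E[payout] = 49·5/18 + 48·2/9 + 17·5/18 + 7·2/9
 = 245/18 + 32/3 + 85/18 + 14/9
 = 275/9

30.5556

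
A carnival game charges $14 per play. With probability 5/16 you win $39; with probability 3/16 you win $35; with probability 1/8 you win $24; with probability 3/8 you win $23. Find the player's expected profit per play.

16.375

E[payout] = 39·5/16 + 35·3/16 + 24·1/8 + 23·3/8
 = 195/16 + 105/16 + 3 + 69/8
 = 243/8
Net = 243/8 - 14 = 131/8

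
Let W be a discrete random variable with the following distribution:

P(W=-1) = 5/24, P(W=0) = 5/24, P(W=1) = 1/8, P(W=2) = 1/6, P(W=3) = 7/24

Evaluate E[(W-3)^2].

E[(W-3)^2] = Σ (w-3)^2·P(W=w)
 = 16·5/24 + 9·5/24 + 4·1/8 + 1·1/6 + 0·7/24
 = 10/3 + 15/8 + 1/2 + 1/6 + 0
 = 47/8

5.875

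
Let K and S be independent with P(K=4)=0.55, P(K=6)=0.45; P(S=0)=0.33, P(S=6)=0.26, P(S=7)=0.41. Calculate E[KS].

21.707

E[KS] = Σ_k Σ_s ks · P(K=k)P(S=s)
 = 0·0.1815 + 24·0.143 + 28·0.2255 + 0·0.1485 + 36·0.117 + 42·0.1845
 = 0 + 3.432 + 6.314 + 0 + 4.212 + 7.749
 = 21.707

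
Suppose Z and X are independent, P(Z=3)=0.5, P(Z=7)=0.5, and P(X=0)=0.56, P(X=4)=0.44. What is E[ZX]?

E[ZX] = Σ_z Σ_x zx · P(Z=z)P(X=x)
 = 0·0.28 + 12·0.22 + 0·0.28 + 28·0.22
 = 0 + 2.64 + 0 + 6.16
 = 8.8

8.8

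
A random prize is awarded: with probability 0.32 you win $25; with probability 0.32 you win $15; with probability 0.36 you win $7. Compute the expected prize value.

15.32

E[payout] = 25·0.32 + 15·0.32 + 7·0.36
 = 8 + 4.8 + 2.52
 = 15.32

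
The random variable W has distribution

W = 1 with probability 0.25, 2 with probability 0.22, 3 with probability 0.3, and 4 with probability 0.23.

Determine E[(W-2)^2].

1.47

E[(W-2)^2] = Σ (w-2)^2·P(W=w)
 = 1·0.25 + 0·0.22 + 1·0.3 + 4·0.23
 = 0.25 + 0 + 0.3 + 0.92
 = 1.47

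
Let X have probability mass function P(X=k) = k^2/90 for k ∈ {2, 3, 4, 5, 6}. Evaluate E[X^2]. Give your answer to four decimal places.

E[X^2] = Σ x^2·P(X=x)
 = 4·2/45 + 9·1/10 + 16·8/45 + 25·5/18 + 36·2/5
 = 8/45 + 9/10 + 128/45 + 125/18 + 72/5
 = 379/15

25.2667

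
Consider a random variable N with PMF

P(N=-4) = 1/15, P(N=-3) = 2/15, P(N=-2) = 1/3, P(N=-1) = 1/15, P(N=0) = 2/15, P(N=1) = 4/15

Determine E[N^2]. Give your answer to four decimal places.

E[N^2] = Σ n^2·P(N=n)
 = 16·1/15 + 9·2/15 + 4·1/3 + 1·1/15 + 0·2/15 + 1·4/15
 = 16/15 + 6/5 + 4/3 + 1/15 + 0 + 4/15
 = 59/15

3.9333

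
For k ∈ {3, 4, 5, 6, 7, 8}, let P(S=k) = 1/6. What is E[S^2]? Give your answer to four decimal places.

33.1667

E[S^2] = Σ s^2·P(S=s)
 = 9·1/6 + 16·1/6 + 25·1/6 + 36·1/6 + 49·1/6 + 64·1/6
 = 3/2 + 8/3 + 25/6 + 6 + 49/6 + 32/3
 = 199/6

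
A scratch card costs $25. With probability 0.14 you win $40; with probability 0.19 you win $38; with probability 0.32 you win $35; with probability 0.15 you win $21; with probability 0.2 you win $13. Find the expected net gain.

4.77

E[payout] = 40·0.14 + 38·0.19 + 35·0.32 + 21·0.15 + 13·0.2
 = 5.6 + 7.22 + 11.2 + 3.15 + 2.6
 = 29.77
Net = 29.77 - 25 = 4.77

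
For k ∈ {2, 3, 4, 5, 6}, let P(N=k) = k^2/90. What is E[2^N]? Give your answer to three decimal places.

E[2^N] = Σ 2^n·P(N=n)
 = 4·2/45 + 8·1/10 + 16·8/45 + 32·5/18 + 64·2/5
 = 8/45 + 4/5 + 128/45 + 80/9 + 128/5
 = 1724/45

38.311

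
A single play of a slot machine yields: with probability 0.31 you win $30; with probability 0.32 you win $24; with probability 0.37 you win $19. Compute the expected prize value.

24.01

E[payout] = 30·0.31 + 24·0.32 + 19·0.37
 = 9.3 + 7.68 + 7.03
 = 24.01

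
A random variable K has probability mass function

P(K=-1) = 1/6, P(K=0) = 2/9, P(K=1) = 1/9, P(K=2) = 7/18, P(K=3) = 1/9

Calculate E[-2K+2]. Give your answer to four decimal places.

E[-2K+2] = Σ (-2k+2)·P(K=k)
 = 4·1/6 + 2·2/9 + 0·1/9 + (-2)·7/18 + (-4)·1/9
 = 2/3 + 4/9 + 0 + (-7/9) + (-4/9)
 = -1/9

-0.1111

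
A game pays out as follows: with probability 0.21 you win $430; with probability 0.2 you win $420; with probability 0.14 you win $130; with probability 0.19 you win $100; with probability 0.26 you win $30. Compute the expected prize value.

E[payout] = 430·0.21 + 420·0.2 + 130·0.14 + 100·0.19 + 30·0.26
 = 90.3 + 84 + 18.2 + 19 + 7.8
 = 219.3

219.3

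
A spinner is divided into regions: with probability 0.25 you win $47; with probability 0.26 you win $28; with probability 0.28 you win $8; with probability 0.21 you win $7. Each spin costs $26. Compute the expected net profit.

-3.26

E[payout] = 47·0.25 + 28·0.26 + 8·0.28 + 7·0.21
 = 11.75 + 7.28 + 2.24 + 1.47
 = 22.74
Net = 22.74 - 26 = -3.26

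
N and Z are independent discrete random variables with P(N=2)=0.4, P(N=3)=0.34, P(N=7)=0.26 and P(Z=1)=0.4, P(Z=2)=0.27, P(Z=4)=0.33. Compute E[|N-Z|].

E[|N-Z|] = Σ_n Σ_z |n-z| · P(N=n)P(Z=z)
 = 1·0.16 + 0·0.108 + 2·0.132 + 2·0.136 + 1·0.0918 + 1·0.1122 + 6·0.104 + 5·0.0702 + 3·0.0858
 = 0.16 + 0 + 0.264 + 0.272 + 0.0918 + 0.1122 + 0.624 + 0.351 + 0.2574
 = 2.1324

2.1324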